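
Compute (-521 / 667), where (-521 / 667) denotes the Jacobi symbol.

(-521 / 667)
  = (146 / 667)    [-521 ≡ 146 mod 667]
  = -(73 / 667)    [667 ≡ 3 mod 8 ⇒ (2 / 667) = -1]
  = -(667 / 73)    [QR: 73 ≡ 1 mod 4, sign kept]
  = -(10 / 73)    [667 ≡ 10 mod 73]
  = -(5 / 73)    [73 ≡ 1 mod 8 ⇒ (2 / 73) = +1]
  = -(73 / 5)    [QR: 5 ≡ 1 mod 4, sign kept]
  = -(3 / 5)    [73 ≡ 3 mod 5]
  = -(5 / 3)    [QR: 5 ≡ 1 mod 4, sign kept]
  = -(2 / 3)    [5 ≡ 2 mod 3]
  = (1 / 3)    [3 ≡ 3 mod 8 ⇒ (2 / 3) = -1]
  = 1    [(1 / 3) = 1]

1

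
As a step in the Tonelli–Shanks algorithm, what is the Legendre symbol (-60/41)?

-1

Pull out -1: (-60/41) = (-1/41)·(60/41). Since 41 ≡ 1 (mod 4), (-1/41) = +1. Now have (60/41).
Reduce the numerator: 60 ≡ 19 (mod 41), so (60/41) = (19/41).
41 ≡ 1 (mod 4), so quadratic reciprocity gives (19/41) = (41/19). Reduce: 41 ≡ 3 (mod 19). Now have (3/19).
Both 3 ≡ 3 and 19 ≡ 3 (mod 4), so reciprocity gives (3/19) = -(19/3). Reduce: 19 ≡ 1 (mod 3). Now have -(1/3).
(1/3) = 1. Collecting the sign factors: -1.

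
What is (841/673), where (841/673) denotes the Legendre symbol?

Reduce the numerator: 841 ≡ 168 (mod 673), so (841/673) = (168/673).
Factor out 2: 168 = 2^3·21. Since 673 ≡ 1 (mod 8), (2/673) = +1, and (2/673)^3 = +1. Now have (21/673).
21 ≡ 1 (mod 4), so quadratic reciprocity gives (21/673) = (673/21). Reduce: 673 ≡ 1 (mod 21). Now have (1/21).
(1/21) = 1. Collecting the sign factors: 1.

1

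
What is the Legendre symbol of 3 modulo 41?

41 ≡ 1 (mod 4), so quadratic reciprocity gives (3/41) = (41/3). Reduce: 41 ≡ 2 (mod 3). Now have (2/3).
Factor out 2: 2 = 2. Since 3 ≡ 3 (mod 8), (2/3) = -1. Now have -(1/3).
(1/3) = 1. Collecting the sign factors: -1.

-1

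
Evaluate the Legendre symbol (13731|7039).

1

(13731|7039)
  = (6692|7039)    [13731 ≡ 6692 mod 7039]
  = (1673|7039)    [7039 ≡ 7 mod 8 ⇒ (2|7039)^2 = +1]
  = (7039|1673)    [QR: 1673 ≡ 1 mod 4, sign kept]
  = (347|1673)    [7039 ≡ 347 mod 1673]
  = (1673|347)    [QR: 1673 ≡ 1 mod 4, sign kept]
  = (285|347)    [1673 ≡ 285 mod 347]
  = (347|285)    [QR: 285 ≡ 1 mod 4, sign kept]
  = (62|285)    [347 ≡ 62 mod 285]
  = -(31|285)    [285 ≡ 5 mod 8 ⇒ (2|285) = -1]
  = -(285|31)    [QR: 285 ≡ 1 mod 4, sign kept]
  = -(6|31)    [285 ≡ 6 mod 31]
  = -(3|31)    [31 ≡ 7 mod 8 ⇒ (2|31) = +1]
  = (31|3)    [QR: both ≡ 3 mod 4, sign flips]
  = (1|3)    [31 ≡ 1 mod 3]
  = 1    [(1|3) = 1]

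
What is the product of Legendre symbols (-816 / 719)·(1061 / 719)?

By multiplicativity, (-816·1061 / 719) = (-816 / 719)·(1061 / 719).
First factor (-816 / 719):
(-816 / 719)
  = -(816 / 719)    [719 ≡ 3 mod 4 ⇒ (-1 / 719) = -1]
  = -(97 / 719)    [816 ≡ 97 mod 719]
  = -(719 / 97)    [QR: 97 ≡ 1 mod 4, sign kept]
  = -(40 / 97)    [719 ≡ 40 mod 97]
  = -(5 / 97)    [97 ≡ 1 mod 8 ⇒ (2 / 97)^3 = +1]
  = -(97 / 5)    [QR: 5 ≡ 1 mod 4, sign kept]
  = -(2 / 5)    [97 ≡ 2 mod 5]
  = (1 / 5)    [5 ≡ 5 mod 8 ⇒ (2 / 5) = -1]
  = 1    [(1 / 5) = 1]
Second factor (1061 / 719):
(1061 / 719)
  = (342 / 719)    [1061 ≡ 342 mod 719]
  = (171 / 719)    [719 ≡ 7 mod 8 ⇒ (2 / 719) = +1]
  = -(719 / 171)    [QR: both ≡ 3 mod 4, sign flips]
  = -(35 / 171)    [719 ≡ 35 mod 171]
  = (171 / 35)    [QR: both ≡ 3 mod 4, sign flips]
  = (31 / 35)    [171 ≡ 31 mod 35]
  = -(35 / 31)    [QR: both ≡ 3 mod 4, sign flips]
  = -(4 / 31)    [35 ≡ 4 mod 31]
  = -(1 / 31)    [31 ≡ 7 mod 8 ⇒ (2 / 31)^2 = +1]
  = -1    [(1 / 31) = 1]
Product: (1)·(-1) = -1.

-1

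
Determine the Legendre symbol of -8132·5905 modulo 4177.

By multiplicativity, (-8132·5905 / 4177) = (-8132 / 4177)·(5905 / 4177).
First factor (-8132 / 4177):
(-8132 / 4177)
  = (222 / 4177)    [-8132 ≡ 222 mod 4177]
  = (111 / 4177)    [4177 ≡ 1 mod 8 ⇒ (2 / 4177) = +1]
  = (4177 / 111)    [QR: 4177 ≡ 1 mod 4, sign kept]
  = (70 / 111)    [4177 ≡ 70 mod 111]
  = (35 / 111)    [111 ≡ 7 mod 8 ⇒ (2 / 111) = +1]
  = -(111 / 35)    [QR: both ≡ 3 mod 4, sign flips]
  = -(6 / 35)    [111 ≡ 6 mod 35]
  = (3 / 35)    [35 ≡ 3 mod 8 ⇒ (2 / 35) = -1]
  = -(35 / 3)    [QR: both ≡ 3 mod 4, sign flips]
  = -(2 / 3)    [35 ≡ 2 mod 3]
  = (1 / 3)    [3 ≡ 3 mod 8 ⇒ (2 / 3) = -1]
  = 1    [(1 / 3) = 1]
Second factor (5905 / 4177):
(5905 / 4177)
  = (1728 / 4177)    [5905 ≡ 1728 mod 4177]
  = (27 / 4177)    [4177 ≡ 1 mod 8 ⇒ (2 / 4177)^6 = +1]
  = (4177 / 27)    [QR: 4177 ≡ 1 mod 4, sign kept]
  = (19 / 27)    [4177 ≡ 19 mod 27]
  = -(27 / 19)    [QR: both ≡ 3 mod 4, sign flips]
  = -(8 / 19)    [27 ≡ 8 mod 19]
  = (1 / 19)    [19 ≡ 3 mod 8 ⇒ (2 / 19)^3 = -1]
  = 1    [(1 / 19) = 1]
Product: (1)·(1) = 1.

1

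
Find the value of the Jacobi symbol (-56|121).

(-56|121)
  = (65|121)    [-56 ≡ 65 mod 121]
  = (121|65)    [QR: 65 ≡ 1 mod 4, sign kept]
  = (56|65)    [121 ≡ 56 mod 65]
  = (7|65)    [65 ≡ 1 mod 8 ⇒ (2|65)^3 = +1]
  = (65|7)    [QR: 65 ≡ 1 mod 4, sign kept]
  = (2|7)    [65 ≡ 2 mod 7]
  = (1|7)    [7 ≡ 7 mod 8 ⇒ (2|7) = +1]
  = 1    [(1|7) = 1]

1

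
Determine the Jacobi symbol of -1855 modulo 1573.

1

Pull out -1: (-1855|1573) = (-1|1573)·(1855|1573). Since 1573 ≡ 1 (mod 4), (-1|1573) = +1. Now have (1855|1573).
Reduce the numerator: 1855 ≡ 282 (mod 1573), so (1855|1573) = (282|1573).
Factor out 2: 282 = 2·141. Since 1573 ≡ 5 (mod 8), (2|1573) = -1. Now have -(141|1573).
141 ≡ 1 (mod 4), so quadratic reciprocity gives (141|1573) = (1573|141). Reduce: 1573 ≡ 22 (mod 141). Now have -(22|141).
Factor out 2: 22 = 2·11. Since 141 ≡ 5 (mod 8), (2|141) = -1. Now have (11|141).
141 ≡ 1 (mod 4), so quadratic reciprocity gives (11|141) = (141|11). Reduce: 141 ≡ 9 (mod 11). Now have (9|11).
9 ≡ 1 (mod 4), so quadratic reciprocity gives (9|11) = (11|9). Reduce: 11 ≡ 2 (mod 9). Now have (2|9).
Factor out 2: 2 = 2. Since 9 ≡ 1 (mod 8), (2|9) = +1. Now have (1|9).
(1|9) = 1. Collecting the sign factors: 1.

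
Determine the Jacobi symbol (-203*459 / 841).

By multiplicativity, (-203·459 / 841) = (-203 / 841)·(459 / 841).
First factor (-203 / 841):
Pull out -1: (-203 / 841) = (-1 / 841)·(203 / 841). Since 841 ≡ 1 (mod 4), (-1 / 841) = +1. Now have (203 / 841).
841 ≡ 1 (mod 4), so quadratic reciprocity gives (203 / 841) = (841 / 203). Reduce: 841 ≡ 29 (mod 203). Now have (29 / 203).
29 ≡ 1 (mod 4), so quadratic reciprocity gives (29 / 203) = (203 / 29). Reduce: 203 ≡ 0 (mod 29). Now have (0 / 29).
The numerator is now 0 with denominator 29 > 1: the symbol is 0.
Second factor (459 / 841):
841 ≡ 1 (mod 4), so quadratic reciprocity gives (459 / 841) = (841 / 459). Reduce: 841 ≡ 382 (mod 459). Now have (382 / 459).
Factor out 2: 382 = 2·191. Since 459 ≡ 3 (mod 8), (2 / 459) = -1. Now have -(191 / 459).
Both 191 ≡ 3 and 459 ≡ 3 (mod 4), so reciprocity gives (191 / 459) = -(459 / 191). Reduce: 459 ≡ 77 (mod 191). Now have (77 / 191).
77 ≡ 1 (mod 4), so quadratic reciprocity gives (77 / 191) = (191 / 77). Reduce: 191 ≡ 37 (mod 77). Now have (37 / 77).
37 ≡ 1 (mod 4), so quadratic reciprocity gives (37 / 77) = (77 / 37). Reduce: 77 ≡ 3 (mod 37). Now have (3 / 37).
37 ≡ 1 (mod 4), so quadratic reciprocity gives (3 / 37) = (37 / 3). Reduce: 37 ≡ 1 (mod 3). Now have (1 / 3).
(1 / 3) = 1. Collecting the sign factors: 1.
Product: (0)·(1) = 0.

0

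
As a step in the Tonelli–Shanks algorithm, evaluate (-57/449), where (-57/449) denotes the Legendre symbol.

1

(-57/449)
  = (392/449)    [-57 ≡ 392 mod 449]
  = (49/449)    [449 ≡ 1 mod 8 ⇒ (2/449)^3 = +1]
  = (449/49)    [QR: 49 ≡ 1 mod 4, sign kept]
  = (8/49)    [449 ≡ 8 mod 49]
  = (1/49)    [49 ≡ 1 mod 8 ⇒ (2/49)^3 = +1]
  = 1    [(1/49) = 1]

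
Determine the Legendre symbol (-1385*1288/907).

By multiplicativity, (-1385·1288/907) = (-1385/907)·(1288/907).
First factor (-1385/907):
(-1385/907)
  = -(1385/907)    [907 ≡ 3 mod 4 ⇒ (-1/907) = -1]
  = -(478/907)    [1385 ≡ 478 mod 907]
  = (239/907)    [907 ≡ 3 mod 8 ⇒ (2/907) = -1]
  = -(907/239)    [QR: both ≡ 3 mod 4, sign flips]
  = -(190/239)    [907 ≡ 190 mod 239]
  = -(95/239)    [239 ≡ 7 mod 8 ⇒ (2/239) = +1]
  = (239/95)    [QR: both ≡ 3 mod 4, sign flips]
  = (49/95)    [239 ≡ 49 mod 95]
  = (95/49)    [QR: 49 ≡ 1 mod 4, sign kept]
  = (46/49)    [95 ≡ 46 mod 49]
  = (23/49)    [49 ≡ 1 mod 8 ⇒ (2/49) = +1]
  = (49/23)    [QR: 49 ≡ 1 mod 4, sign kept]
  = (3/23)    [49 ≡ 3 mod 23]
  = -(23/3)    [QR: both ≡ 3 mod 4, sign flips]
  = -(2/3)    [23 ≡ 2 mod 3]
  = (1/3)    [3 ≡ 3 mod 8 ⇒ (2/3) = -1]
  = 1    [(1/3) = 1]
Second factor (1288/907):
(1288/907)
  = (381/907)    [1288 ≡ 381 mod 907]
  = (907/381)    [QR: 381 ≡ 1 mod 4, sign kept]
  = (145/381)    [907 ≡ 145 mod 381]
  = (381/145)    [QR: 145 ≡ 1 mod 4, sign kept]
  = (91/145)    [381 ≡ 91 mod 145]
  = (145/91)    [QR: 145 ≡ 1 mod 4, sign kept]
  = (54/91)    [145 ≡ 54 mod 91]
  = -(27/91)    [91 ≡ 3 mod 8 ⇒ (2/91) = -1]
  = (91/27)    [QR: both ≡ 3 mod 4, sign flips]
  = (10/27)    [91 ≡ 10 mod 27]
  = -(5/27)    [27 ≡ 3 mod 8 ⇒ (2/27) = -1]
  = -(27/5)    [QR: 5 ≡ 1 mod 4, sign kept]
  = -(2/5)    [27 ≡ 2 mod 5]
  = (1/5)    [5 ≡ 5 mod 8 ⇒ (2/5) = -1]
  = 1    [(1/5) = 1]
Product: (1)·(1) = 1.

1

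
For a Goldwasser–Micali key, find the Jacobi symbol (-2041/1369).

1

Reduce the numerator: -2041 ≡ 697 (mod 1369), so (-2041/1369) = (697/1369).
697 ≡ 1 (mod 4), so quadratic reciprocity gives (697/1369) = (1369/697). Reduce: 1369 ≡ 672 (mod 697). Now have (672/697).
Factor out 2: 672 = 2^5·21. Since 697 ≡ 1 (mod 8), (2/697) = +1, and (2/697)^5 = +1. Now have (21/697).
21 ≡ 1 (mod 4), so quadratic reciprocity gives (21/697) = (697/21). Reduce: 697 ≡ 4 (mod 21). Now have (4/21).
Factor out 2: 4 = 2^2. Since 21 ≡ 5 (mod 8), (2/21) = -1, and (2/21)^2 = +1. Now have (1/21).
(1/21) = 1. Collecting the sign factors: 1.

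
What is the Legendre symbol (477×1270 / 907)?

-1

By multiplicativity, (477·1270 / 907) = (477 / 907)·(1270 / 907).
First factor (477 / 907):
477 ≡ 1 (mod 4), so quadratic reciprocity gives (477 / 907) = (907 / 477). Reduce: 907 ≡ 430 (mod 477). Now have (430 / 477).
Factor out 2: 430 = 2·215. Since 477 ≡ 5 (mod 8), (2 / 477) = -1. Now have -(215 / 477).
477 ≡ 1 (mod 4), so quadratic reciprocity gives (215 / 477) = (477 / 215). Reduce: 477 ≡ 47 (mod 215). Now have -(47 / 215).
Both 47 ≡ 3 and 215 ≡ 3 (mod 4), so reciprocity gives (47 / 215) = -(215 / 47). Reduce: 215 ≡ 27 (mod 47). Now have (27 / 47).
Both 27 ≡ 3 and 47 ≡ 3 (mod 4), so reciprocity gives (27 / 47) = -(47 / 27). Reduce: 47 ≡ 20 (mod 27). Now have -(20 / 27).
Factor out 2: 20 = 2^2·5. Since 27 ≡ 3 (mod 8), (2 / 27) = -1, and (2 / 27)^2 = +1. Now have -(5 / 27).
5 ≡ 1 (mod 4), so quadratic reciprocity gives (5 / 27) = (27 / 5). Reduce: 27 ≡ 2 (mod 5). Now have -(2 / 5).
Factor out 2: 2 = 2. Since 5 ≡ 5 (mod 8), (2 / 5) = -1. Now have (1 / 5).
(1 / 5) = 1. Collecting the sign factors: 1.
Second factor (1270 / 907):
Reduce the numerator: 1270 ≡ 363 (mod 907), so (1270 / 907) = (363 / 907).
Both 363 ≡ 3 and 907 ≡ 3 (mod 4), so reciprocity gives (363 / 907) = -(907 / 363). Reduce: 907 ≡ 181 (mod 363). Now have -(181 / 363).
181 ≡ 1 (mod 4), so quadratic reciprocity gives (181 / 363) = (363 / 181). Reduce: 363 ≡ 1 (mod 181). Now have -(1 / 181).
(1 / 181) = 1. Collecting the sign factors: -1.
Product: (1)·(-1) = -1.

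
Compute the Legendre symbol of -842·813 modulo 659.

By multiplicativity, (-842·813|659) = (-842|659)·(813|659).
First factor (-842|659):
Reduce the numerator: -842 ≡ 476 (mod 659), so (-842|659) = (476|659).
Factor out 2: 476 = 2^2·119. Since 659 ≡ 3 (mod 8), (2|659) = -1, and (2|659)^2 = +1. Now have (119|659).
Both 119 ≡ 3 and 659 ≡ 3 (mod 4), so reciprocity gives (119|659) = -(659|119). Reduce: 659 ≡ 64 (mod 119). Now have -(64|119).
Factor out 2: 64 = 2^6. Since 119 ≡ 7 (mod 8), (2|119) = +1, and (2|119)^6 = +1. Now have -(1|119).
(1|119) = 1. Collecting the sign factors: -1.
Second factor (813|659):
Reduce the numerator: 813 ≡ 154 (mod 659), so (813|659) = (154|659).
Factor out 2: 154 = 2·77. Since 659 ≡ 3 (mod 8), (2|659) = -1. Now have -(77|659).
77 ≡ 1 (mod 4), so quadratic reciprocity gives (77|659) = (659|77). Reduce: 659 ≡ 43 (mod 77). Now have -(43|77).
77 ≡ 1 (mod 4), so quadratic reciprocity gives (43|77) = (77|43). Reduce: 77 ≡ 34 (mod 43). Now have -(34|43).
Factor out 2: 34 = 2·17. Since 43 ≡ 3 (mod 8), (2|43) = -1. Now have (17|43).
17 ≡ 1 (mod 4), so quadratic reciprocity gives (17|43) = (43|17). Reduce: 43 ≡ 9 (mod 17). Now have (9|17).
9 ≡ 1 (mod 4), so quadratic reciprocity gives (9|17) = (17|9). Reduce: 17 ≡ 8 (mod 9). Now have (8|9).
Factor out 2: 8 = 2^3. Since 9 ≡ 1 (mod 8), (2|9) = +1, and (2|9)^3 = +1. Now have (1|9).
(1|9) = 1. Collecting the sign factors: 1.
Product: (-1)·(1) = -1.

-1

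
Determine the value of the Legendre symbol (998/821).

(998/821)
  = (177/821)    [998 ≡ 177 mod 821]
  = (821/177)    [QR: 177 ≡ 1 mod 4, sign kept]
  = (113/177)    [821 ≡ 113 mod 177]
  = (177/113)    [QR: 113 ≡ 1 mod 4, sign kept]
  = (64/113)    [177 ≡ 64 mod 113]
  = (1/113)    [113 ≡ 1 mod 8 ⇒ (2/113)^6 = +1]
  = 1    [(1/113) = 1]

1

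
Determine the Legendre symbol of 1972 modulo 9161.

Factor out 2: 1972 = 2^2·493. Since 9161 ≡ 1 (mod 8), (2/9161) = +1, and (2/9161)^2 = +1. Now have (493/9161).
493 ≡ 1 (mod 4), so quadratic reciprocity gives (493/9161) = (9161/493). Reduce: 9161 ≡ 287 (mod 493). Now have (287/493).
493 ≡ 1 (mod 4), so quadratic reciprocity gives (287/493) = (493/287). Reduce: 493 ≡ 206 (mod 287). Now have (206/287).
Factor out 2: 206 = 2·103. Since 287 ≡ 7 (mod 8), (2/287) = +1. Now have (103/287).
Both 103 ≡ 3 and 287 ≡ 3 (mod 4), so reciprocity gives (103/287) = -(287/103). Reduce: 287 ≡ 81 (mod 103). Now have -(81/103).
81 ≡ 1 (mod 4), so quadratic reciprocity gives (81/103) = (103/81). Reduce: 103 ≡ 22 (mod 81). Now have -(22/81).
Factor out 2: 22 = 2·11. Since 81 ≡ 1 (mod 8), (2/81) = +1. Now have -(11/81).
81 ≡ 1 (mod 4), so quadratic reciprocity gives (11/81) = (81/11). Reduce: 81 ≡ 4 (mod 11). Now have -(4/11).
Factor out 2: 4 = 2^2. Since 11 ≡ 3 (mod 8), (2/11) = -1, and (2/11)^2 = +1. Now have -(1/11).
(1/11) = 1. Collecting the sign factors: -1.

-1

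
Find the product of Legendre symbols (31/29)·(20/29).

-1

By multiplicativity, (31·20/29) = (31/29)·(20/29).
First factor (31/29):
Reduce the numerator: 31 ≡ 2 (mod 29), so (31/29) = (2/29).
Factor out 2: 2 = 2. Since 29 ≡ 5 (mod 8), (2/29) = -1. Now have -(1/29).
(1/29) = 1. Collecting the sign factors: -1.
Second factor (20/29):
Factor out 2: 20 = 2^2·5. Since 29 ≡ 5 (mod 8), (2/29) = -1, and (2/29)^2 = +1. Now have (5/29).
5 ≡ 1 (mod 4), so quadratic reciprocity gives (5/29) = (29/5). Reduce: 29 ≡ 4 (mod 5). Now have (4/5).
Factor out 2: 4 = 2^2. Since 5 ≡ 5 (mod 8), (2/5) = -1, and (2/5)^2 = +1. Now have (1/5).
(1/5) = 1. Collecting the sign factors: 1.
Product: (-1)·(1) = -1.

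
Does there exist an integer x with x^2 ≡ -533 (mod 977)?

(-533/977)
  = (444/977)    [-533 ≡ 444 mod 977]
  = (111/977)    [977 ≡ 1 mod 8 ⇒ (2/977)^2 = +1]
  = (977/111)    [QR: 977 ≡ 1 mod 4, sign kept]
  = (89/111)    [977 ≡ 89 mod 111]
  = (111/89)    [QR: 89 ≡ 1 mod 4, sign kept]
  = (22/89)    [111 ≡ 22 mod 89]
  = (11/89)    [89 ≡ 1 mod 8 ⇒ (2/89) = +1]
  = (89/11)    [QR: 89 ≡ 1 mod 4, sign kept]
  = (1/11)    [89 ≡ 1 mod 11]
  = 1    [(1/11) = 1]
(-533/977) = 1, and 977 is prime, so -533 is a quadratic residue mod 977.

yes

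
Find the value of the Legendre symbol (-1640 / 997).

Pull out -1: (-1640 / 997) = (-1 / 997)·(1640 / 997). Since 997 ≡ 1 (mod 4), (-1 / 997) = +1. Now have (1640 / 997).
Reduce the numerator: 1640 ≡ 643 (mod 997), so (1640 / 997) = (643 / 997).
997 ≡ 1 (mod 4), so quadratic reciprocity gives (643 / 997) = (997 / 643). Reduce: 997 ≡ 354 (mod 643). Now have (354 / 643).
Factor out 2: 354 = 2·177. Since 643 ≡ 3 (mod 8), (2 / 643) = -1. Now have -(177 / 643).
177 ≡ 1 (mod 4), so quadratic reciprocity gives (177 / 643) = (643 / 177). Reduce: 643 ≡ 112 (mod 177). Now have -(112 / 177).
Factor out 2: 112 = 2^4·7. Since 177 ≡ 1 (mod 8), (2 / 177) = +1, and (2 / 177)^4 = +1. Now have -(7 / 177).
177 ≡ 1 (mod 4), so quadratic reciprocity gives (7 / 177) = (177 / 7). Reduce: 177 ≡ 2 (mod 7). Now have -(2 / 7).
Factor out 2: 2 = 2. Since 7 ≡ 7 (mod 8), (2 / 7) = +1. Now have -(1 / 7).
(1 / 7) = 1. Collecting the sign factors: -1.

-1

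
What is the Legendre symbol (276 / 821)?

-1

Factor out 2: 276 = 2^2·69. Since 821 ≡ 5 (mod 8), (2 / 821) = -1, and (2 / 821)^2 = +1. Now have (69 / 821).
69 ≡ 1 (mod 4), so quadratic reciprocity gives (69 / 821) = (821 / 69). Reduce: 821 ≡ 62 (mod 69). Now have (62 / 69).
Factor out 2: 62 = 2·31. Since 69 ≡ 5 (mod 8), (2 / 69) = -1. Now have -(31 / 69).
69 ≡ 1 (mod 4), so quadratic reciprocity gives (31 / 69) = (69 / 31). Reduce: 69 ≡ 7 (mod 31). Now have -(7 / 31).
Both 7 ≡ 3 and 31 ≡ 3 (mod 4), so reciprocity gives (7 / 31) = -(31 / 7). Reduce: 31 ≡ 3 (mod 7). Now have (3 / 7).
Both 3 ≡ 3 and 7 ≡ 3 (mod 4), so reciprocity gives (3 / 7) = -(7 / 3). Reduce: 7 ≡ 1 (mod 3). Now have -(1 / 3).
(1 / 3) = 1. Collecting the sign factors: -1.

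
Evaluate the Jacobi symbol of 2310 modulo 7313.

-1

Factor out 2: 2310 = 2·1155. Since 7313 ≡ 1 (mod 8), (2|7313) = +1. Now have (1155|7313).
7313 ≡ 1 (mod 4), so quadratic reciprocity gives (1155|7313) = (7313|1155). Reduce: 7313 ≡ 383 (mod 1155). Now have (383|1155).
Both 383 ≡ 3 and 1155 ≡ 3 (mod 4), so reciprocity gives (383|1155) = -(1155|383). Reduce: 1155 ≡ 6 (mod 383). Now have -(6|383).
Factor out 2: 6 = 2·3. Since 383 ≡ 7 (mod 8), (2|383) = +1. Now have -(3|383).
Both 3 ≡ 3 and 383 ≡ 3 (mod 4), so reciprocity gives (3|383) = -(383|3). Reduce: 383 ≡ 2 (mod 3). Now have (2|3).
Factor out 2: 2 = 2. Since 3 ≡ 3 (mod 8), (2|3) = -1. Now have -(1|3).
(1|3) = 1. Collecting the sign factors: -1.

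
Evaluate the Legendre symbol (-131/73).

(-131/73)
  = (131/73)    [73 ≡ 1 mod 4 ⇒ (-1/73) = +1]
  = (58/73)    [131 ≡ 58 mod 73]
  = (29/73)    [73 ≡ 1 mod 8 ⇒ (2/73) = +1]
  = (73/29)    [QR: 29 ≡ 1 mod 4, sign kept]
  = (15/29)    [73 ≡ 15 mod 29]
  = (29/15)    [QR: 29 ≡ 1 mod 4, sign kept]
  = (14/15)    [29 ≡ 14 mod 15]
  = (7/15)    [15 ≡ 7 mod 8 ⇒ (2/15) = +1]
  = -(15/7)    [QR: both ≡ 3 mod 4, sign flips]
  = -(1/7)    [15 ≡ 1 mod 7]
  = -1    [(1/7) = 1]

-1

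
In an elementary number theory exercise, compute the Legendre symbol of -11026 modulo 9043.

Reduce the numerator: -11026 ≡ 7060 (mod 9043), so (-11026|9043) = (7060|9043).
Factor out 2: 7060 = 2^2·1765. Since 9043 ≡ 3 (mod 8), (2|9043) = -1, and (2|9043)^2 = +1. Now have (1765|9043).
1765 ≡ 1 (mod 4), so quadratic reciprocity gives (1765|9043) = (9043|1765). Reduce: 9043 ≡ 218 (mod 1765). Now have (218|1765).
Factor out 2: 218 = 2·109. Since 1765 ≡ 5 (mod 8), (2|1765) = -1. Now have -(109|1765).
109 ≡ 1 (mod 4), so quadratic reciprocity gives (109|1765) = (1765|109). Reduce: 1765 ≡ 21 (mod 109). Now have -(21|109).
21 ≡ 1 (mod 4), so quadratic reciprocity gives (21|109) = (109|21). Reduce: 109 ≡ 4 (mod 21). Now have -(4|21).
Factor out 2: 4 = 2^2. Since 21 ≡ 5 (mod 8), (2|21) = -1, and (2|21)^2 = +1. Now have -(1|21).
(1|21) = 1. Collecting the sign factors: -1.

-1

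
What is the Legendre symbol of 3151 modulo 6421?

6421 ≡ 1 (mod 4), so quadratic reciprocity gives (3151|6421) = (6421|3151). Reduce: 6421 ≡ 119 (mod 3151). Now have (119|3151).
Both 119 ≡ 3 and 3151 ≡ 3 (mod 4), so reciprocity gives (119|3151) = -(3151|119). Reduce: 3151 ≡ 57 (mod 119). Now have -(57|119).
57 ≡ 1 (mod 4), so quadratic reciprocity gives (57|119) = (119|57). Reduce: 119 ≡ 5 (mod 57). Now have -(5|57).
5 ≡ 1 (mod 4), so quadratic reciprocity gives (5|57) = (57|5). Reduce: 57 ≡ 2 (mod 5). Now have -(2|5).
Factor out 2: 2 = 2. Since 5 ≡ 5 (mod 8), (2|5) = -1. Now have (1|5).
(1|5) = 1. Collecting the sign factors: 1.

1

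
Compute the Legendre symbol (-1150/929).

1

(-1150/929)
  = (1150/929)    [929 ≡ 1 mod 4 ⇒ (-1/929) = +1]
  = (221/929)    [1150 ≡ 221 mod 929]
  = (929/221)    [QR: 221 ≡ 1 mod 4, sign kept]
  = (45/221)    [929 ≡ 45 mod 221]
  = (221/45)    [QR: 45 ≡ 1 mod 4, sign kept]
  = (41/45)    [221 ≡ 41 mod 45]
  = (45/41)    [QR: 41 ≡ 1 mod 4, sign kept]
  = (4/41)    [45 ≡ 4 mod 41]
  = (1/41)    [41 ≡ 1 mod 8 ⇒ (2/41)^2 = +1]
  = 1    [(1/41) = 1]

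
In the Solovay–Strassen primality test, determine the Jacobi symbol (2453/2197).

Reduce the numerator: 2453 ≡ 256 (mod 2197), so (2453/2197) = (256/2197).
Factor out 2: 256 = 2^8. Since 2197 ≡ 5 (mod 8), (2/2197) = -1, and (2/2197)^8 = +1. Now have (1/2197).
(1/2197) = 1. Collecting the sign factors: 1.

1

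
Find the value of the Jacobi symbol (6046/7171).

(6046/7171)
  = -(3023/7171)    [7171 ≡ 3 mod 8 ⇒ (2/7171) = -1]
  = (7171/3023)    [QR: both ≡ 3 mod 4, sign flips]
  = (1125/3023)    [7171 ≡ 1125 mod 3023]
  = (3023/1125)    [QR: 1125 ≡ 1 mod 4, sign kept]
  = (773/1125)    [3023 ≡ 773 mod 1125]
  = (1125/773)    [QR: 773 ≡ 1 mod 4, sign kept]
  = (352/773)    [1125 ≡ 352 mod 773]
  = -(11/773)    [773 ≡ 5 mod 8 ⇒ (2/773)^5 = -1]
  = -(773/11)    [QR: 773 ≡ 1 mod 4, sign kept]
  = -(3/11)    [773 ≡ 3 mod 11]
  = (11/3)    [QR: both ≡ 3 mod 4, sign flips]
  = (2/3)    [11 ≡ 2 mod 3]
  = -(1/3)    [3 ≡ 3 mod 8 ⇒ (2/3) = -1]
  = -1    [(1/3) = 1]

-1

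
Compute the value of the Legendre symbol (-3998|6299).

1

Reduce the numerator: -3998 ≡ 2301 (mod 6299), so (-3998|6299) = (2301|6299).
2301 ≡ 1 (mod 4), so quadratic reciprocity gives (2301|6299) = (6299|2301). Reduce: 6299 ≡ 1697 (mod 2301). Now have (1697|2301).
1697 ≡ 1 (mod 4), so quadratic reciprocity gives (1697|2301) = (2301|1697). Reduce: 2301 ≡ 604 (mod 1697). Now have (604|1697).
Factor out 2: 604 = 2^2·151. Since 1697 ≡ 1 (mod 8), (2|1697) = +1, and (2|1697)^2 = +1. Now have (151|1697).
1697 ≡ 1 (mod 4), so quadratic reciprocity gives (151|1697) = (1697|151). Reduce: 1697 ≡ 36 (mod 151). Now have (36|151).
Factor out 2: 36 = 2^2·9. Since 151 ≡ 7 (mod 8), (2|151) = +1, and (2|151)^2 = +1. Now have (9|151).
9 ≡ 1 (mod 4), so quadratic reciprocity gives (9|151) = (151|9). Reduce: 151 ≡ 7 (mod 9). Now have (7|9).
9 ≡ 1 (mod 4), so quadratic reciprocity gives (7|9) = (9|7). Reduce: 9 ≡ 2 (mod 7). Now have (2|7).
Factor out 2: 2 = 2. Since 7 ≡ 7 (mod 8), (2|7) = +1. Now have (1|7).
(1|7) = 1. Collecting the sign factors: 1.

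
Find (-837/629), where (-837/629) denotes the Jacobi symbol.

(-837/629)
  = (421/629)    [-837 ≡ 421 mod 629]
  = (629/421)    [QR: 421 ≡ 1 mod 4, sign kept]
  = (208/421)    [629 ≡ 208 mod 421]
  = (13/421)    [421 ≡ 5 mod 8 ⇒ (2/421)^4 = +1]
  = (421/13)    [QR: 13 ≡ 1 mod 4, sign kept]
  = (5/13)    [421 ≡ 5 mod 13]
  = (13/5)    [QR: 5 ≡ 1 mod 4, sign kept]
  = (3/5)    [13 ≡ 3 mod 5]
  = (5/3)    [QR: 5 ≡ 1 mod 4, sign kept]
  = (2/3)    [5 ≡ 2 mod 3]
  = -(1/3)    [3 ≡ 3 mod 8 ⇒ (2/3) = -1]
  = -1    [(1/3) = 1]

-1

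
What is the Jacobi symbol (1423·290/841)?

0

By multiplicativity, (1423·290/841) = (1423/841)·(290/841).
First factor (1423/841):
(1423/841)
  = (582/841)    [1423 ≡ 582 mod 841]
  = (291/841)    [841 ≡ 1 mod 8 ⇒ (2/841) = +1]
  = (841/291)    [QR: 841 ≡ 1 mod 4, sign kept]
  = (259/291)    [841 ≡ 259 mod 291]
  = -(291/259)    [QR: both ≡ 3 mod 4, sign flips]
  = -(32/259)    [291 ≡ 32 mod 259]
  = (1/259)    [259 ≡ 3 mod 8 ⇒ (2/259)^5 = -1]
  = 1    [(1/259) = 1]
Second factor (290/841):
(290/841)
  = (145/841)    [841 ≡ 1 mod 8 ⇒ (2/841) = +1]
  = (841/145)    [QR: 145 ≡ 1 mod 4, sign kept]
  = (116/145)    [841 ≡ 116 mod 145]
  = (29/145)    [145 ≡ 1 mod 8 ⇒ (2/145)^2 = +1]
  = (145/29)    [QR: 29 ≡ 1 mod 4, sign kept]
  = (0/29)    [145 ≡ 0 mod 29]
  = 0    [numerator 0, gcd > 1]
Product: (1)·(0) = 0.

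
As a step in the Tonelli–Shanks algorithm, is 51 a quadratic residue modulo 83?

yes

Both 51 ≡ 3 and 83 ≡ 3 (mod 4), so reciprocity gives (51|83) = -(83|51). Reduce: 83 ≡ 32 (mod 51). Now have -(32|51).
Factor out 2: 32 = 2^5. Since 51 ≡ 3 (mod 8), (2|51) = -1, and (2|51)^5 = -1. Now have (1|51).
(1|51) = 1. Collecting the sign factors: 1.
The Legendre symbol is 1, so x^2 ≡ 51 (mod 83) has solution.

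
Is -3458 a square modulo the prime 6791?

(-3458/6791)
  = -(3458/6791)    [6791 ≡ 3 mod 4 ⇒ (-1/6791) = -1]
  = -(1729/6791)    [6791 ≡ 7 mod 8 ⇒ (2/6791) = +1]
  = -(6791/1729)    [QR: 1729 ≡ 1 mod 4, sign kept]
  = -(1604/1729)    [6791 ≡ 1604 mod 1729]
  = -(401/1729)    [1729 ≡ 1 mod 8 ⇒ (2/1729)^2 = +1]
  = -(1729/401)    [QR: 401 ≡ 1 mod 4, sign kept]
  = -(125/401)    [1729 ≡ 125 mod 401]
  = -(401/125)    [QR: 125 ≡ 1 mod 4, sign kept]
  = -(26/125)    [401 ≡ 26 mod 125]
  = (13/125)    [125 ≡ 5 mod 8 ⇒ (2/125) = -1]
  = (125/13)    [QR: 13 ≡ 1 mod 4, sign kept]
  = (8/13)    [125 ≡ 8 mod 13]
  = -(1/13)    [13 ≡ 5 mod 8 ⇒ (2/13)^3 = -1]
  = -1    [(1/13) = 1]
(-3458/6791) = -1, and 6791 is prime, so -3458 is not a quadratic residue mod 6791.

no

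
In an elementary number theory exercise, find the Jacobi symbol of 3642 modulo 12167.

(3642 / 12167)
  = (1821 / 12167)    [12167 ≡ 7 mod 8 ⇒ (2 / 12167) = +1]
  = (12167 / 1821)    [QR: 1821 ≡ 1 mod 4, sign kept]
  = (1241 / 1821)    [12167 ≡ 1241 mod 1821]
  = (1821 / 1241)    [QR: 1241 ≡ 1 mod 4, sign kept]
  = (580 / 1241)    [1821 ≡ 580 mod 1241]
  = (145 / 1241)    [1241 ≡ 1 mod 8 ⇒ (2 / 1241)^2 = +1]
  = (1241 / 145)    [QR: 145 ≡ 1 mod 4, sign kept]
  = (81 / 145)    [1241 ≡ 81 mod 145]
  = (145 / 81)    [QR: 81 ≡ 1 mod 4, sign kept]
  = (64 / 81)    [145 ≡ 64 mod 81]
  = (1 / 81)    [81 ≡ 1 mod 8 ⇒ (2 / 81)^6 = +1]
  = 1    [(1 / 81) = 1]

1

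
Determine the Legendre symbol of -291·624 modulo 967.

By multiplicativity, (-291·624|967) = (-291|967)·(624|967).
First factor (-291|967):
(-291|967)
  = -(291|967)    [967 ≡ 3 mod 4 ⇒ (-1|967) = -1]
  = (967|291)    [QR: both ≡ 3 mod 4, sign flips]
  = (94|291)    [967 ≡ 94 mod 291]
  = -(47|291)    [291 ≡ 3 mod 8 ⇒ (2|291) = -1]
  = (291|47)    [QR: both ≡ 3 mod 4, sign flips]
  = (9|47)    [291 ≡ 9 mod 47]
  = (47|9)    [QR: 9 ≡ 1 mod 4, sign kept]
  = (2|9)    [47 ≡ 2 mod 9]
  = (1|9)    [9 ≡ 1 mod 8 ⇒ (2|9) = +1]
  = 1    [(1|9) = 1]
Second factor (624|967):
(624|967)
  = (39|967)    [967 ≡ 7 mod 8 ⇒ (2|967)^4 = +1]
  = -(967|39)    [QR: both ≡ 3 mod 4, sign flips]
  = -(31|39)    [967 ≡ 31 mod 39]
  = (39|31)    [QR: both ≡ 3 mod 4, sign flips]
  = (8|31)    [39 ≡ 8 mod 31]
  = (1|31)    [31 ≡ 7 mod 8 ⇒ (2|31)^3 = +1]
  = 1    [(1|31) = 1]
Product: (1)·(1) = 1.

1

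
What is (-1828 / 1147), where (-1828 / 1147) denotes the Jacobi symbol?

-1

Pull out -1: (-1828 / 1147) = (-1 / 1147)·(1828 / 1147). Since 1147 ≡ 3 (mod 4), (-1 / 1147) = -1. Now have -(1828 / 1147).
Reduce the numerator: 1828 ≡ 681 (mod 1147), so (1828 / 1147) = (681 / 1147).
681 ≡ 1 (mod 4), so quadratic reciprocity gives (681 / 1147) = (1147 / 681). Reduce: 1147 ≡ 466 (mod 681). Now have -(466 / 681).
Factor out 2: 466 = 2·233. Since 681 ≡ 1 (mod 8), (2 / 681) = +1. Now have -(233 / 681).
233 ≡ 1 (mod 4), so quadratic reciprocity gives (233 / 681) = (681 / 233). Reduce: 681 ≡ 215 (mod 233). Now have -(215 / 233).
233 ≡ 1 (mod 4), so quadratic reciprocity gives (215 / 233) = (233 / 215). Reduce: 233 ≡ 18 (mod 215). Now have -(18 / 215).
Factor out 2: 18 = 2·9. Since 215 ≡ 7 (mod 8), (2 / 215) = +1. Now have -(9 / 215).
9 ≡ 1 (mod 4), so quadratic reciprocity gives (9 / 215) = (215 / 9). Reduce: 215 ≡ 8 (mod 9). Now have -(8 / 9).
Factor out 2: 8 = 2^3. Since 9 ≡ 1 (mod 8), (2 / 9) = +1, and (2 / 9)^3 = +1. Now have -(1 / 9).
(1 / 9) = 1. Collecting the sign factors: -1.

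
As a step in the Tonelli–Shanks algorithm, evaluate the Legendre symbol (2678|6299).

-1

(2678|6299)
  = -(1339|6299)    [6299 ≡ 3 mod 8 ⇒ (2|6299) = -1]
  = (6299|1339)    [QR: both ≡ 3 mod 4, sign flips]
  = (943|1339)    [6299 ≡ 943 mod 1339]
  = -(1339|943)    [QR: both ≡ 3 mod 4, sign flips]
  = -(396|943)    [1339 ≡ 396 mod 943]
  = -(99|943)    [943 ≡ 7 mod 8 ⇒ (2|943)^2 = +1]
  = (943|99)    [QR: both ≡ 3 mod 4, sign flips]
  = (52|99)    [943 ≡ 52 mod 99]
  = (13|99)    [99 ≡ 3 mod 8 ⇒ (2|99)^2 = +1]
  = (99|13)    [QR: 13 ≡ 1 mod 4, sign kept]
  = (8|13)    [99 ≡ 8 mod 13]
  = -(1|13)    [13 ≡ 5 mod 8 ⇒ (2|13)^3 = -1]
  = -1    [(1|13) = 1]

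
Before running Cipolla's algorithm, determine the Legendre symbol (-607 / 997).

1

Pull out -1: (-607 / 997) = (-1 / 997)·(607 / 997). Since 997 ≡ 1 (mod 4), (-1 / 997) = +1. Now have (607 / 997).
997 ≡ 1 (mod 4), so quadratic reciprocity gives (607 / 997) = (997 / 607). Reduce: 997 ≡ 390 (mod 607). Now have (390 / 607).
Factor out 2: 390 = 2·195. Since 607 ≡ 7 (mod 8), (2 / 607) = +1. Now have (195 / 607).
Both 195 ≡ 3 and 607 ≡ 3 (mod 4), so reciprocity gives (195 / 607) = -(607 / 195). Reduce: 607 ≡ 22 (mod 195). Now have -(22 / 195).
Factor out 2: 22 = 2·11. Since 195 ≡ 3 (mod 8), (2 / 195) = -1. Now have (11 / 195).
Both 11 ≡ 3 and 195 ≡ 3 (mod 4), so reciprocity gives (11 / 195) = -(195 / 11). Reduce: 195 ≡ 8 (mod 11). Now have -(8 / 11).
Factor out 2: 8 = 2^3. Since 11 ≡ 3 (mod 8), (2 / 11) = -1, and (2 / 11)^3 = -1. Now have (1 / 11).
(1 / 11) = 1. Collecting the sign factors: 1.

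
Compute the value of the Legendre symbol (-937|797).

1

(-937|797)
  = (937|797)    [797 ≡ 1 mod 4 ⇒ (-1|797) = +1]
  = (140|797)    [937 ≡ 140 mod 797]
  = (35|797)    [797 ≡ 5 mod 8 ⇒ (2|797)^2 = +1]
  = (797|35)    [QR: 797 ≡ 1 mod 4, sign kept]
  = (27|35)    [797 ≡ 27 mod 35]
  = -(35|27)    [QR: both ≡ 3 mod 4, sign flips]
  = -(8|27)    [35 ≡ 8 mod 27]
  = (1|27)    [27 ≡ 3 mod 8 ⇒ (2|27)^3 = -1]
  = 1    [(1|27) = 1]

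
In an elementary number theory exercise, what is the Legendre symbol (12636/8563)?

-1

(12636/8563)
  = (4073/8563)    [12636 ≡ 4073 mod 8563]
  = (8563/4073)    [QR: 4073 ≡ 1 mod 4, sign kept]
  = (417/4073)    [8563 ≡ 417 mod 4073]
  = (4073/417)    [QR: 417 ≡ 1 mod 4, sign kept]
  = (320/417)    [4073 ≡ 320 mod 417]
  = (5/417)    [417 ≡ 1 mod 8 ⇒ (2/417)^6 = +1]
  = (417/5)    [QR: 5 ≡ 1 mod 4, sign kept]
  = (2/5)    [417 ≡ 2 mod 5]
  = -(1/5)    [5 ≡ 5 mod 8 ⇒ (2/5) = -1]
  = -1    [(1/5) = 1]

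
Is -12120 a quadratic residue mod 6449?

yes

(-12120|6449)
  = (778|6449)    [-12120 ≡ 778 mod 6449]
  = (389|6449)    [6449 ≡ 1 mod 8 ⇒ (2|6449) = +1]
  = (6449|389)    [QR: 389 ≡ 1 mod 4, sign kept]
  = (225|389)    [6449 ≡ 225 mod 389]
  = (389|225)    [QR: 225 ≡ 1 mod 4, sign kept]
  = (164|225)    [389 ≡ 164 mod 225]
  = (41|225)    [225 ≡ 1 mod 8 ⇒ (2|225)^2 = +1]
  = (225|41)    [QR: 41 ≡ 1 mod 4, sign kept]
  = (20|41)    [225 ≡ 20 mod 41]
  = (5|41)    [41 ≡ 1 mod 8 ⇒ (2|41)^2 = +1]
  = (41|5)    [QR: 5 ≡ 1 mod 4, sign kept]
  = (1|5)    [41 ≡ 1 mod 5]
  = 1    [(1|5) = 1]
(-12120|6449) = 1, and 6449 is prime, so -12120 is a quadratic residue mod 6449.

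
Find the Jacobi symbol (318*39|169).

0

By multiplicativity, (318·39|169) = (318|169)·(39|169).
First factor (318|169):
(318|169)
  = (149|169)    [318 ≡ 149 mod 169]
  = (169|149)    [QR: 149 ≡ 1 mod 4, sign kept]
  = (20|149)    [169 ≡ 20 mod 149]
  = (5|149)    [149 ≡ 5 mod 8 ⇒ (2|149)^2 = +1]
  = (149|5)    [QR: 5 ≡ 1 mod 4, sign kept]
  = (4|5)    [149 ≡ 4 mod 5]
  = (1|5)    [5 ≡ 5 mod 8 ⇒ (2|5)^2 = +1]
  = 1    [(1|5) = 1]
Second factor (39|169):
(39|169)
  = (169|39)    [QR: 169 ≡ 1 mod 4, sign kept]
  = (13|39)    [169 ≡ 13 mod 39]
  = (39|13)    [QR: 13 ≡ 1 mod 4, sign kept]
  = (0|13)    [39 ≡ 0 mod 13]
  = 0    [numerator 0, gcd > 1]
Product: (1)·(0) = 0.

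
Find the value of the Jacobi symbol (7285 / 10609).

7285 ≡ 1 (mod 4), so quadratic reciprocity gives (7285 / 10609) = (10609 / 7285). Reduce: 10609 ≡ 3324 (mod 7285). Now have (3324 / 7285).
Factor out 2: 3324 = 2^2·831. Since 7285 ≡ 5 (mod 8), (2 / 7285) = -1, and (2 / 7285)^2 = +1. Now have (831 / 7285).
7285 ≡ 1 (mod 4), so quadratic reciprocity gives (831 / 7285) = (7285 / 831). Reduce: 7285 ≡ 637 (mod 831). Now have (637 / 831).
637 ≡ 1 (mod 4), so quadratic reciprocity gives (637 / 831) = (831 / 637). Reduce: 831 ≡ 194 (mod 637). Now have (194 / 637).
Factor out 2: 194 = 2·97. Since 637 ≡ 5 (mod 8), (2 / 637) = -1. Now have -(97 / 637).
97 ≡ 1 (mod 4), so quadratic reciprocity gives (97 / 637) = (637 / 97). Reduce: 637 ≡ 55 (mod 97). Now have -(55 / 97).
97 ≡ 1 (mod 4), so quadratic reciprocity gives (55 / 97) = (97 / 55). Reduce: 97 ≡ 42 (mod 55). Now have -(42 / 55).
Factor out 2: 42 = 2·21. Since 55 ≡ 7 (mod 8), (2 / 55) = +1. Now have -(21 / 55).
21 ≡ 1 (mod 4), so quadratic reciprocity gives (21 / 55) = (55 / 21). Reduce: 55 ≡ 13 (mod 21). Now have -(13 / 21).
13 ≡ 1 (mod 4), so quadratic reciprocity gives (13 / 21) = (21 / 13). Reduce: 21 ≡ 8 (mod 13). Now have -(8 / 13).
Factor out 2: 8 = 2^3. Since 13 ≡ 5 (mod 8), (2 / 13) = -1, and (2 / 13)^3 = -1. Now have (1 / 13).
(1 / 13) = 1. Collecting the sign factors: 1.

1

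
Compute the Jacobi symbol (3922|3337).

-1

(3922|3337)
  = (585|3337)    [3922 ≡ 585 mod 3337]
  = (3337|585)    [QR: 585 ≡ 1 mod 4, sign kept]
  = (412|585)    [3337 ≡ 412 mod 585]
  = (103|585)    [585 ≡ 1 mod 8 ⇒ (2|585)^2 = +1]
  = (585|103)    [QR: 585 ≡ 1 mod 4, sign kept]
  = (70|103)    [585 ≡ 70 mod 103]
  = (35|103)    [103 ≡ 7 mod 8 ⇒ (2|103) = +1]
  = -(103|35)    [QR: both ≡ 3 mod 4, sign flips]
  = -(33|35)    [103 ≡ 33 mod 35]
  = -(35|33)    [QR: 33 ≡ 1 mod 4, sign kept]
  = -(2|33)    [35 ≡ 2 mod 33]
  = -(1|33)    [33 ≡ 1 mod 8 ⇒ (2|33) = +1]
  = -1    [(1|33) = 1]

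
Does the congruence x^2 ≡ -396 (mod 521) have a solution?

yes

Reduce the numerator: -396 ≡ 125 (mod 521), so (-396/521) = (125/521).
125 ≡ 1 (mod 4), so quadratic reciprocity gives (125/521) = (521/125). Reduce: 521 ≡ 21 (mod 125). Now have (21/125).
21 ≡ 1 (mod 4), so quadratic reciprocity gives (21/125) = (125/21). Reduce: 125 ≡ 20 (mod 21). Now have (20/21).
Factor out 2: 20 = 2^2·5. Since 21 ≡ 5 (mod 8), (2/21) = -1, and (2/21)^2 = +1. Now have (5/21).
5 ≡ 1 (mod 4), so quadratic reciprocity gives (5/21) = (21/5). Reduce: 21 ≡ 1 (mod 5). Now have (1/5).
(1/5) = 1. Collecting the sign factors: 1.
(-396/521) = 1, and 521 is prime, so -396 is a quadratic residue mod 521.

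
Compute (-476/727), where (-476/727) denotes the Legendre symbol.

-1

(-476/727)
  = (251/727)    [-476 ≡ 251 mod 727]
  = -(727/251)    [QR: both ≡ 3 mod 4, sign flips]
  = -(225/251)    [727 ≡ 225 mod 251]
  = -(251/225)    [QR: 225 ≡ 1 mod 4, sign kept]
  = -(26/225)    [251 ≡ 26 mod 225]
  = -(13/225)    [225 ≡ 1 mod 8 ⇒ (2/225) = +1]
  = -(225/13)    [QR: 13 ≡ 1 mod 4, sign kept]
  = -(4/13)    [225 ≡ 4 mod 13]
  = -(1/13)    [13 ≡ 5 mod 8 ⇒ (2/13)^2 = +1]
  = -1    [(1/13) = 1]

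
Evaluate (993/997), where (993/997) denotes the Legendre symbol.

993 ≡ 1 (mod 4), so quadratic reciprocity gives (993/997) = (997/993). Reduce: 997 ≡ 4 (mod 993). Now have (4/993).
Factor out 2: 4 = 2^2. Since 993 ≡ 1 (mod 8), (2/993) = +1, and (2/993)^2 = +1. Now have (1/993).
(1/993) = 1. Collecting the sign factors: 1.

1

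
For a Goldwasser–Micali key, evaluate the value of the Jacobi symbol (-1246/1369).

Pull out -1: (-1246/1369) = (-1/1369)·(1246/1369). Since 1369 ≡ 1 (mod 4), (-1/1369) = +1. Now have (1246/1369).
Factor out 2: 1246 = 2·623. Since 1369 ≡ 1 (mod 8), (2/1369) = +1. Now have (623/1369).
1369 ≡ 1 (mod 4), so quadratic reciprocity gives (623/1369) = (1369/623). Reduce: 1369 ≡ 123 (mod 623). Now have (123/623).
Both 123 ≡ 3 and 623 ≡ 3 (mod 4), so reciprocity gives (123/623) = -(623/123). Reduce: 623 ≡ 8 (mod 123). Now have -(8/123).
Factor out 2: 8 = 2^3. Since 123 ≡ 3 (mod 8), (2/123) = -1, and (2/123)^3 = -1. Now have (1/123).
(1/123) = 1. Collecting the sign factors: 1.

1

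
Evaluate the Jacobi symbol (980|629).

1

Reduce the numerator: 980 ≡ 351 (mod 629), so (980|629) = (351|629).
629 ≡ 1 (mod 4), so quadratic reciprocity gives (351|629) = (629|351). Reduce: 629 ≡ 278 (mod 351). Now have (278|351).
Factor out 2: 278 = 2·139. Since 351 ≡ 7 (mod 8), (2|351) = +1. Now have (139|351).
Both 139 ≡ 3 and 351 ≡ 3 (mod 4), so reciprocity gives (139|351) = -(351|139). Reduce: 351 ≡ 73 (mod 139). Now have -(73|139).
73 ≡ 1 (mod 4), so quadratic reciprocity gives (73|139) = (139|73). Reduce: 139 ≡ 66 (mod 73). Now have -(66|73).
Factor out 2: 66 = 2·33. Since 73 ≡ 1 (mod 8), (2|73) = +1. Now have -(33|73).
33 ≡ 1 (mod 4), so quadratic reciprocity gives (33|73) = (73|33). Reduce: 73 ≡ 7 (mod 33). Now have -(7|33).
33 ≡ 1 (mod 4), so quadratic reciprocity gives (7|33) = (33|7). Reduce: 33 ≡ 5 (mod 7). Now have -(5|7).
5 ≡ 1 (mod 4), so quadratic reciprocity gives (5|7) = (7|5). Reduce: 7 ≡ 2 (mod 5). Now have -(2|5).
Factor out 2: 2 = 2. Since 5 ≡ 5 (mod 8), (2|5) = -1. Now have (1|5).
(1|5) = 1. Collecting the sign factors: 1.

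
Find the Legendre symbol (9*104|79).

1

By multiplicativity, (9·104|79) = (9|79)·(104|79).
First factor (9|79):
9 ≡ 1 (mod 4), so quadratic reciprocity gives (9|79) = (79|9). Reduce: 79 ≡ 7 (mod 9). Now have (7|9).
9 ≡ 1 (mod 4), so quadratic reciprocity gives (7|9) = (9|7). Reduce: 9 ≡ 2 (mod 7). Now have (2|7).
Factor out 2: 2 = 2. Since 7 ≡ 7 (mod 8), (2|7) = +1. Now have (1|7).
(1|7) = 1. Collecting the sign factors: 1.
Second factor (104|79):
Reduce the numerator: 104 ≡ 25 (mod 79), so (104|79) = (25|79).
25 ≡ 1 (mod 4), so quadratic reciprocity gives (25|79) = (79|25). Reduce: 79 ≡ 4 (mod 25). Now have (4|25).
Factor out 2: 4 = 2^2. Since 25 ≡ 1 (mod 8), (2|25) = +1, and (2|25)^2 = +1. Now have (1|25).
(1|25) = 1. Collecting the sign factors: 1.
Product: (1)·(1) = 1.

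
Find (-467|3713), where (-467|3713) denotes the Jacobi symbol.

-1

(-467|3713)
  = (467|3713)    [3713 ≡ 1 mod 4 ⇒ (-1|3713) = +1]
  = (3713|467)    [QR: 3713 ≡ 1 mod 4, sign kept]
  = (444|467)    [3713 ≡ 444 mod 467]
  = (111|467)    [467 ≡ 3 mod 8 ⇒ (2|467)^2 = +1]
  = -(467|111)    [QR: both ≡ 3 mod 4, sign flips]
  = -(23|111)    [467 ≡ 23 mod 111]
  = (111|23)    [QR: both ≡ 3 mod 4, sign flips]
  = (19|23)    [111 ≡ 19 mod 23]
  = -(23|19)    [QR: both ≡ 3 mod 4, sign flips]
  = -(4|19)    [23 ≡ 4 mod 19]
  = -(1|19)    [19 ≡ 3 mod 8 ⇒ (2|19)^2 = +1]
  = -1    [(1|19) = 1]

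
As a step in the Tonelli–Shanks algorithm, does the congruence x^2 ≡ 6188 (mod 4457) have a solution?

no

(6188/4457)
  = (1731/4457)    [6188 ≡ 1731 mod 4457]
  = (4457/1731)    [QR: 4457 ≡ 1 mod 4, sign kept]
  = (995/1731)    [4457 ≡ 995 mod 1731]
  = -(1731/995)    [QR: both ≡ 3 mod 4, sign flips]
  = -(736/995)    [1731 ≡ 736 mod 995]
  = (23/995)    [995 ≡ 3 mod 8 ⇒ (2/995)^5 = -1]
  = -(995/23)    [QR: both ≡ 3 mod 4, sign flips]
  = -(6/23)    [995 ≡ 6 mod 23]
  = -(3/23)    [23 ≡ 7 mod 8 ⇒ (2/23) = +1]
  = (23/3)    [QR: both ≡ 3 mod 4, sign flips]
  = (2/3)    [23 ≡ 2 mod 3]
  = -(1/3)    [3 ≡ 3 mod 8 ⇒ (2/3) = -1]
  = -1    [(1/3) = 1]
(6188/4457) = -1, and 4457 is prime, so 6188 is not a quadratic residue mod 4457.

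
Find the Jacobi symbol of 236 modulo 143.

(236|143)
  = (93|143)    [236 ≡ 93 mod 143]
  = (143|93)    [QR: 93 ≡ 1 mod 4, sign kept]
  = (50|93)    [143 ≡ 50 mod 93]
  = -(25|93)    [93 ≡ 5 mod 8 ⇒ (2|93) = -1]
  = -(93|25)    [QR: 25 ≡ 1 mod 4, sign kept]
  = -(18|25)    [93 ≡ 18 mod 25]
  = -(9|25)    [25 ≡ 1 mod 8 ⇒ (2|25) = +1]
  = -(25|9)    [QR: 9 ≡ 1 mod 4, sign kept]
  = -(7|9)    [25 ≡ 7 mod 9]
  = -(9|7)    [QR: 9 ≡ 1 mod 4, sign kept]
  = -(2|7)    [9 ≡ 2 mod 7]
  = -(1|7)    [7 ≡ 7 mod 8 ⇒ (2|7) = +1]
  = -1    [(1|7) = 1]

-1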